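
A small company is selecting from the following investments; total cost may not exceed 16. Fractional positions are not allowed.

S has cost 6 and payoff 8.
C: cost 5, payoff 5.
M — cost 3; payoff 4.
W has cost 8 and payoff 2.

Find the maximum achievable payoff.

This is an integer program with binary decision variables.
S + M: cost 6 + 3 = 9 ≤ 16, payoff 8 + 4 = 12.
S + C: cost 6 + 5 = 11 ≤ 16, payoff 8 + 5 = 13.
S + C + M: cost 6 + 5 + 3 = 14 ≤ 16, payoff 8 + 5 + 4 = 17.
Best is S, C, and M with total payoff 17.

17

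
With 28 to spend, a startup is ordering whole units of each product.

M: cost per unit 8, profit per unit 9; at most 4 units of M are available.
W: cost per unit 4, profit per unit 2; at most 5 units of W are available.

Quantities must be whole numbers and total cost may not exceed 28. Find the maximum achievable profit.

M has the best ratio (9/8); taking only M gives at most 3×9 = 27 (stopped by the cost limit).
Mixing does better — 3×M and 1×W: cost 28 ≤ 28, profit 3·9 + 1·2 = 29.

29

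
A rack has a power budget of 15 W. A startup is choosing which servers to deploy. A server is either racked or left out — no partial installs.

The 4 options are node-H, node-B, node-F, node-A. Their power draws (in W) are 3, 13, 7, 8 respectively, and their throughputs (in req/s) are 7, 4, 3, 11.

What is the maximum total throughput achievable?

This is a 0-1 knapsack instance.
node-F + node-A: power draw 7 + 8 = 15 ≤ 15, throughput 3 + 11 = 14.
node-H + node-A: power draw 3 + 8 = 11 ≤ 15, throughput 7 + 11 = 18.
Best is node-H and node-A with total throughput 18.

18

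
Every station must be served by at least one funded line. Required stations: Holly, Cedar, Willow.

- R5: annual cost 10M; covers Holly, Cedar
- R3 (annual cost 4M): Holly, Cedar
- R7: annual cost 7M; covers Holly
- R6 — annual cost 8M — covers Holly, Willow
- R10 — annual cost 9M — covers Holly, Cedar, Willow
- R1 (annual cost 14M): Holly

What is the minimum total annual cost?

This is a weighted set-cover instance.
The greedy cost-per-new-station heuristic would pick R3 and R6 for 12, but a cheaper cover exists.
R10 alone covers Holly, Cedar, Willow — every station.
Total annual cost: 9.
No cover costs less than 9.

9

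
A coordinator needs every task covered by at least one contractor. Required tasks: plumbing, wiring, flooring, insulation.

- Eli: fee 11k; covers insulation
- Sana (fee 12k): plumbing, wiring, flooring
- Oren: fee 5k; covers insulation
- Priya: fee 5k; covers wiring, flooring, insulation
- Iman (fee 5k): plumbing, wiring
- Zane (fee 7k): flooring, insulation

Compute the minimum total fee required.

Choose Priya and Iman: together they cover plumbing, wiring, flooring, insulation — every task.
Total fee: 5 + 5 = 10.
No cover costs less than 10.

10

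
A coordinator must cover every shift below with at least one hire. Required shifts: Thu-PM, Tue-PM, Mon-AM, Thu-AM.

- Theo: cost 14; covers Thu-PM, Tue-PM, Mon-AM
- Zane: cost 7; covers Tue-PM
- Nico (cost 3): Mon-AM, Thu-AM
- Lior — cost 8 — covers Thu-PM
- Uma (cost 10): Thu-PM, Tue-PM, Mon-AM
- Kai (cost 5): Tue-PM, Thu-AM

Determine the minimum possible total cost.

13

This is an integer covering problem.
Choose Nico and Uma: together they cover Thu-PM, Tue-PM, Mon-AM, Thu-AM — every shift.
Total cost: 3 + 10 = 13.
No cover costs less than 13.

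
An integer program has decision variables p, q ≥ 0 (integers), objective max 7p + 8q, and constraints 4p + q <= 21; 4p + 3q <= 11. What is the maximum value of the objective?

24

(p,q)=(0,3) is feasible, giving 24.
(p,q)=(1,2) is feasible, giving 23.
(p,q)=(0,2) is feasible, giving 16.
No feasible integer point exceeds 24.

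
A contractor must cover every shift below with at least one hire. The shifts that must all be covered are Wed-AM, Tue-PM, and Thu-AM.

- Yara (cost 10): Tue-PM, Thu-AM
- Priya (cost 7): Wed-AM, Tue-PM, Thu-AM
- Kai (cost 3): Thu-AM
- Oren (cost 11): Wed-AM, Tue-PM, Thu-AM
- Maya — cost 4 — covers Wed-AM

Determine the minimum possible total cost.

7

Priya alone covers Wed-AM, Tue-PM, Thu-AM — every shift.
Total cost: 7.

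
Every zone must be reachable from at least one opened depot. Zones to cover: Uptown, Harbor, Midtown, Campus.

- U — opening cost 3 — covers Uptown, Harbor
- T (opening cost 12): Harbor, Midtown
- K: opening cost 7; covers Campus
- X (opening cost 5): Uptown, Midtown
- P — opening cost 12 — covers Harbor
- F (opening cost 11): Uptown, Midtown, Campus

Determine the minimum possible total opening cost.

14

The greedy cost-per-new-zone heuristic would pick U, X, and K for 15, but a cheaper cover exists.
Choose U and F: together they cover Uptown, Harbor, Midtown, Campus — every zone.
Total opening cost: 3 + 11 = 14.
No cover costs less than 14.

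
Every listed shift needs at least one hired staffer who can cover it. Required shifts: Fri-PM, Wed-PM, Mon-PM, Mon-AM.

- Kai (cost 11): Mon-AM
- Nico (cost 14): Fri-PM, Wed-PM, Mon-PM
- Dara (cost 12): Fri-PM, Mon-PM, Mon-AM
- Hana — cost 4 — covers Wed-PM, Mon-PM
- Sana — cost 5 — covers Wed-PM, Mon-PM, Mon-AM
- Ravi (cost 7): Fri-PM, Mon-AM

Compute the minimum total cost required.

The greedy cost-per-new-shift heuristic would pick Sana and Ravi for 12, but a cheaper cover exists.
Choose Hana and Ravi: together they cover Fri-PM, Wed-PM, Mon-PM, Mon-AM — every shift.
Total cost: 4 + 7 = 11.
No cover costs less than 11.

11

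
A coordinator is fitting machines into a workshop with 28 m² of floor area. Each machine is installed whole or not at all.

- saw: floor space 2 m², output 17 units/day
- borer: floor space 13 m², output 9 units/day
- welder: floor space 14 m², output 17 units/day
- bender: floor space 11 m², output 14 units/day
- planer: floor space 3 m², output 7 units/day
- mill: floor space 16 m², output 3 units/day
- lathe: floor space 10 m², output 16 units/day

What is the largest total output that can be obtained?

This is a 0-1 knapsack instance.
Allowing fractional choices, the relaxed optimum would be about 56.4, but machines are indivisible.
saw + bender + planer + lathe: floor space 2 + 11 + 3 + 10 = 26 ≤ 28, output 17 + 14 + 7 + 16 = 54.
saw + borer + planer + lathe: floor space 2 + 13 + 3 + 10 = 28 ≤ 28, output 17 + 9 + 7 + 16 = 49.
saw + welder + lathe: floor space 2 + 14 + 10 = 26 ≤ 28, output 17 + 17 + 16 = 50.
Best is saw, bender, planer, and lathe with total output 54.

54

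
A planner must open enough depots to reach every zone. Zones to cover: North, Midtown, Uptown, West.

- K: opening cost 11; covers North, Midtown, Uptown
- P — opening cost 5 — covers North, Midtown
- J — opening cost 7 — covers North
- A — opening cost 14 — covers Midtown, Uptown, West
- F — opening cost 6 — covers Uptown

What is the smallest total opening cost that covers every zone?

19

The greedy cost-per-new-zone heuristic would pick P, F, and A for 25, but a cheaper cover exists.
Choose P and A: together they cover North, Midtown, Uptown, West — every zone.
Total opening cost: 5 + 14 = 19.
No cover costs less than 19.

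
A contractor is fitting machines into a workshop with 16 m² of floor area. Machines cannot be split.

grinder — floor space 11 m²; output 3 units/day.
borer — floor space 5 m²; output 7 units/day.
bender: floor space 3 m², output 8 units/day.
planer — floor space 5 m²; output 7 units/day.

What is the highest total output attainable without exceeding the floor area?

Allowing fractional choices, the relaxed optimum would be about 22.8, but machines are indivisible.
bender + planer: floor space 3 + 5 = 8 ≤ 16, output 8 + 7 = 15.
borer + bender + planer: floor space 5 + 3 + 5 = 13 ≤ 16, output 7 + 8 + 7 = 22.
borer + bender: floor space 5 + 3 = 8 ≤ 16, output 7 + 8 = 15.
Best is borer, bender, and planer with total output 22.

22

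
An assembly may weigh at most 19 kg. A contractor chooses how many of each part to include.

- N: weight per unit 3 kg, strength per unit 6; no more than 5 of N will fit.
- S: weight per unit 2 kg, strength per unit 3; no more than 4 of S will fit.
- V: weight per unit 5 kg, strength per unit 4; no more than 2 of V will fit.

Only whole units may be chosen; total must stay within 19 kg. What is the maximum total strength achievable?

This is a bounded integer knapsack.
N has the best ratio (6/3); taking only N gives at most 5×6 = 30 (stopped by the supply cap of 5).
Mixing does better — 5×N and 2×S: weight 19 ≤ 19, strength 5·6 + 2·3 = 36.

36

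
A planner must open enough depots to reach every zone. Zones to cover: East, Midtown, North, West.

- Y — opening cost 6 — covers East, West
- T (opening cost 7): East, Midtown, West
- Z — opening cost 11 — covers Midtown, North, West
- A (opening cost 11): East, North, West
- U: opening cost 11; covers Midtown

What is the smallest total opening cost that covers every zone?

17

This is an integer covering problem.
The greedy cost-per-new-zone heuristic would pick T and Z for 18, but a cheaper cover exists.
Choose Y and Z: together they cover East, Midtown, North, West — every zone.
Total opening cost: 6 + 11 = 17.
No cover costs less than 17.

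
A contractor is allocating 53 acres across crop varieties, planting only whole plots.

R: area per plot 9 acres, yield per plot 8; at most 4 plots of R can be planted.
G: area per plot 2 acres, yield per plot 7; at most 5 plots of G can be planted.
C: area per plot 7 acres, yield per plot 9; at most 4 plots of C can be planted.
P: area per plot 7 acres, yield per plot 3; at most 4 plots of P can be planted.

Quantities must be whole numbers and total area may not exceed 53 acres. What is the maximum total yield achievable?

G has the best ratio (7/2); taking only G gives at most 5×7 = 35 (stopped by the supply cap of 5).
Mixing does better — 1×R, 5×G, and 4×C: area 47 ≤ 53, yield 1·8 + 5·7 + 4·9 = 79.

79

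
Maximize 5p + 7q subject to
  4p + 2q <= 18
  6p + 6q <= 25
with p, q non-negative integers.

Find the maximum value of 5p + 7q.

(p,q)=(0,4) is feasible, giving 28.
(p,q)=(1,3) is feasible, giving 26.
(p,q)=(0,3) is feasible, giving 21.
The best lattice point is (0,4), giving 28.

28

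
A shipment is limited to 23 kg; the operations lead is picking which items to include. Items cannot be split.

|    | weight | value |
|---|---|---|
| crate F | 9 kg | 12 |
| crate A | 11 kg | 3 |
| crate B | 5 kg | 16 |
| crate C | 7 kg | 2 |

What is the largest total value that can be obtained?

30

Treat it as a binary knapsack problem.
Allowing fractional choices, the relaxed optimum would be about 30.5, but items are indivisible.
crate F + crate B + crate C: weight 9 + 5 + 7 = 21 ≤ 23, value 12 + 16 + 2 = 30.
crate F + crate B: weight 9 + 5 = 14 ≤ 23, value 12 + 16 = 28.
Best is crate F, crate B, and crate C with total value 30.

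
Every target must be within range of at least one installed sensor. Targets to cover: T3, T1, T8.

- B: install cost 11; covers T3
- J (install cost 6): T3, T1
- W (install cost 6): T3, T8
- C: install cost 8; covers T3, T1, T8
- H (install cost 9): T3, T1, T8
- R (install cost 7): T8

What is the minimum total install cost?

This is an integer covering problem.
C alone covers T3, T1, T8 — every target.
Total install cost: 8.
No cover costs less than 8.

8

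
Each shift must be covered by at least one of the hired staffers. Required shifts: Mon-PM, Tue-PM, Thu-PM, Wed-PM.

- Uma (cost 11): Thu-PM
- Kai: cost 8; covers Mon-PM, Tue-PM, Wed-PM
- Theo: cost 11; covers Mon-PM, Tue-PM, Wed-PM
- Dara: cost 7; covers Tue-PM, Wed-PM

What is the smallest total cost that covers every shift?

19

This is a weighted set-cover instance.
Choose Uma and Kai: together they cover Mon-PM, Tue-PM, Thu-PM, Wed-PM — every shift.
Total cost: 11 + 8 = 19.
No cover costs less than 19.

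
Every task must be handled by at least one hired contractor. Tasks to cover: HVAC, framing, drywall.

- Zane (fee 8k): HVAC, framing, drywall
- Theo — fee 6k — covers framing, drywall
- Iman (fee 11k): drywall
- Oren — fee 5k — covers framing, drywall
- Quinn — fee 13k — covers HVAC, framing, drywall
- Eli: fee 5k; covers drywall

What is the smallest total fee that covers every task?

The greedy cost-per-new-task heuristic would pick Oren and Zane for 13, but a cheaper cover exists.
Zane alone covers HVAC, framing, drywall — every task.
Total fee: 8.
No cover costs less than 8.

8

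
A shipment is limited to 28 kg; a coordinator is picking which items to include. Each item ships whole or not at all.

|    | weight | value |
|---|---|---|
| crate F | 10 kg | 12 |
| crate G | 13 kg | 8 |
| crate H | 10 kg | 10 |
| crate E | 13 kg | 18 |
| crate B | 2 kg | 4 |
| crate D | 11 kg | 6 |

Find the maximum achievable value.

Treat it as a binary knapsack problem.
Take crate F, crate E, and crate B: weight 10 + 13 + 2 = 25 ≤ 28, value 12 + 18 + 4 = 34.
No other feasible combination does better.

34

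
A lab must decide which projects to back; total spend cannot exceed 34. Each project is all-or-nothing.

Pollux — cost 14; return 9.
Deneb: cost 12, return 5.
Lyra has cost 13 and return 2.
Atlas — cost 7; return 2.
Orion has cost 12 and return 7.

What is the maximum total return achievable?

This is a 0-1 knapsack instance.
Allowing fractional choices, the relaxed optimum would be about 19.3, but projects are indivisible.
Pollux + Atlas + Orion: cost 14 + 7 + 12 = 33 ≤ 34, return 9 + 2 + 7 = 18.
Pollux + Deneb + Atlas: cost 14 + 12 + 7 = 33 ≤ 34, return 9 + 5 + 2 = 16.
Pollux + Orion: cost 14 + 12 = 26 ≤ 34, return 9 + 7 = 16.
Best is Pollux, Atlas, and Orion with total return 18.

18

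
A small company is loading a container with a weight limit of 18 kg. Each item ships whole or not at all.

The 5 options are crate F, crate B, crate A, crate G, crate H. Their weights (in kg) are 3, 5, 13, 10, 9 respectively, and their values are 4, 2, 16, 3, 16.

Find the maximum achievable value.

Treat it as a binary knapsack problem.
crate F + crate H: weight 3 + 9 = 12 ≤ 18, value 4 + 16 = 20.
crate F + crate A: weight 3 + 13 = 16 ≤ 18, value 4 + 16 = 20.
crate F + crate B + crate H: weight 3 + 5 + 9 = 17 ≤ 18, value 4 + 2 + 16 = 22.
Best is crate F, crate B, and crate H with total value 22.

22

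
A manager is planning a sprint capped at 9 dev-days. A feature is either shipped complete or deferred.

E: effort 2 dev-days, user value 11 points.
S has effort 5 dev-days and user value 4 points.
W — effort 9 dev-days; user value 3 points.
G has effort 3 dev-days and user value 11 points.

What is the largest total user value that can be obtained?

Allowing fractional choices, the relaxed optimum would be about 25.2, but features are indivisible.
S + G: effort 5 + 3 = 8 ≤ 9, user value 4 + 11 = 15.
E + G: effort 2 + 3 = 5 ≤ 9, user value 11 + 11 = 22.
E + S: effort 2 + 5 = 7 ≤ 9, user value 11 + 4 = 15.
Best is E and G with total user value 22.

22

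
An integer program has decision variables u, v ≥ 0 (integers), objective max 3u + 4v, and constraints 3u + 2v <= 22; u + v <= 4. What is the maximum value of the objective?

(u,v)=(0,4): 3·0+2·4=8≤22, 1·0+1·4=4≤4, objective 16.
(u,v)=(1,3): 3·1+2·3=9≤22, 1·1+1·3=4≤4, objective 15.
(u,v)=(0,3): 3·0+2·3=6≤22, 1·0+1·3=3≤4, objective 12.
The best lattice point is (0,4), giving 16.

16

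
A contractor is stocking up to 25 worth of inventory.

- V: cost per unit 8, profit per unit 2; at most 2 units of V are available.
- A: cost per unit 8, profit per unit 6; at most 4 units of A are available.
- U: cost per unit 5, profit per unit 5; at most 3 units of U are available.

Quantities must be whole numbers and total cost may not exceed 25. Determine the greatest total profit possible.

21

1×A and 3×U: cost 23 ≤ 25, profit 1·6 + 3·5 = 21.
3×A: cost 24 ≤ 25, profit 3·6 = 18.
Best is 21.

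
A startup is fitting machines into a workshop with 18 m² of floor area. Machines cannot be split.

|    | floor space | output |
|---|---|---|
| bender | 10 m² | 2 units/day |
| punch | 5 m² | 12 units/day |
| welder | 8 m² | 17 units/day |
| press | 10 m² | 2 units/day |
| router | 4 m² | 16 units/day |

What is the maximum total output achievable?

This is a 0-1 knapsack instance.
punch + welder + router: floor space 5 + 8 + 4 = 17 ≤ 18, output 12 + 17 + 16 = 45.
welder + router: floor space 8 + 4 = 12 ≤ 18, output 17 + 16 = 33.
Best is punch, welder, and router with total output 45.

45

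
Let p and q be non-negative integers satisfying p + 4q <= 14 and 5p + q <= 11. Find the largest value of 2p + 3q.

Relaxing integrality, the LP optimum is 12.47 at (p,q) = (1.58, 3.11), which is not an integer point.
(p,q)=(1,3): 1·1+4·3=13≤14, 5·1+1·3=8≤11, objective 11.
(p,q)=(0,3): 1·0+4·3=12≤14, 5·0+1·3=3≤11, objective 9.
(p,q)=(1,2): 1·1+4·2=9≤14, 5·1+1·2=7≤11, objective 8.
(p,q)=(0,2): 1·0+4·2=8≤14, 5·0+1·2=2≤11, objective 6.
Maximum is 11 at (p,q)=(1,3).

11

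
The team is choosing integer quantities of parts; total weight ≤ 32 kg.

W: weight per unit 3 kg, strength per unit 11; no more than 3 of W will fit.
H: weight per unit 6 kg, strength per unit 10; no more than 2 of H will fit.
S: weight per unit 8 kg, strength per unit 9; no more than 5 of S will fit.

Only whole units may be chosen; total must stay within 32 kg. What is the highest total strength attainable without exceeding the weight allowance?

62

This is a bounded integer knapsack.
W has the best ratio (11/3); taking only W gives at most 3×11 = 33 (stopped by the supply cap of 3).
Mixing does better — 3×W, 2×H, and 1×S: weight 29 ≤ 32, strength 3·11 + 2·10 + 1·9 = 62.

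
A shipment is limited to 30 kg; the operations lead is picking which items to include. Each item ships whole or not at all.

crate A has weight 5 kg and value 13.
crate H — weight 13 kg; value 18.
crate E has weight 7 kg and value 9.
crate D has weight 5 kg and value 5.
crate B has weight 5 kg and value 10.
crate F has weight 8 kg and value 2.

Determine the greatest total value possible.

This is an integer program with binary decision variables.
Take crate A, crate H, crate E, and crate B: weight 5 + 13 + 7 + 5 = 30 ≤ 30, value 13 + 18 + 9 + 10 = 50.
No other feasible combination does better.

50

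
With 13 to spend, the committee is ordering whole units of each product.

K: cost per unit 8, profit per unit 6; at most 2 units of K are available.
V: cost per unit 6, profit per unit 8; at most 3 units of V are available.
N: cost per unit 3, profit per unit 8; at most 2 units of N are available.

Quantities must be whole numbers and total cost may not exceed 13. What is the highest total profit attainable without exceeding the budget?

24

This is a bounded integer knapsack.
N has the best ratio (8/3); taking only N gives at most 2×8 = 16 (stopped by the supply cap of 2).
Mixing does better — 1×V and 2×N: cost 12 ≤ 13, profit 1·8 + 2·8 = 24.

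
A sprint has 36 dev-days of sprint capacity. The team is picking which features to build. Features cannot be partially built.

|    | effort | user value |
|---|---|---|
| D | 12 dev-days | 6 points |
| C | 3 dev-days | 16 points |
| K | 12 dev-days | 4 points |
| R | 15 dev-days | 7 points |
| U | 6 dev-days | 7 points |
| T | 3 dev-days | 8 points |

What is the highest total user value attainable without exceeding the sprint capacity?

This is a 0-1 knapsack instance.
Allowing fractional choices, the relaxed optimum would be about 42.6, but features are indivisible.
C + R + U + T: effort 3 + 15 + 6 + 3 = 27 ≤ 36, user value 16 + 7 + 7 + 8 = 38.
D + C + K + U + T: effort 12 + 3 + 12 + 6 + 3 = 36 ≤ 36, user value 6 + 16 + 4 + 7 + 8 = 41.
Best is D, C, K, U, and T with total user value 41.

41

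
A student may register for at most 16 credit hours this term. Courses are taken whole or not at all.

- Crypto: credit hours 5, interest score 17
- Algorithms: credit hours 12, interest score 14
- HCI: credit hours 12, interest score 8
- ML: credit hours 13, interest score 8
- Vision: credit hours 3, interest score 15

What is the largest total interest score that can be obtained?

Allowing fractional choices, the relaxed optimum would be about 41.3, but courses are indivisible.
HCI + Vision: credit hours 12 + 3 = 15 ≤ 16, interest score 8 + 15 = 23.
Algorithms + Vision: credit hours 12 + 3 = 15 ≤ 16, interest score 14 + 15 = 29.
Crypto + Vision: credit hours 5 + 3 = 8 ≤ 16, interest score 17 + 15 = 32.
Best is Crypto and Vision with total interest score 32.

32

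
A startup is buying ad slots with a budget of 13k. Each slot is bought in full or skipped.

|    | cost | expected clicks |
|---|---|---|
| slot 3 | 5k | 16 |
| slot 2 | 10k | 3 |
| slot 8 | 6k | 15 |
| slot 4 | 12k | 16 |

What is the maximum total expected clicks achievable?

31

Allowing fractional choices, the relaxed optimum would be about 33.7, but ad slots are indivisible.
slot 3 + slot 8: cost 5 + 6 = 11 ≤ 13, expected clicks 16 + 15 = 31.
slot 3: cost 5 ≤ 13, expected clicks 16.
slot 4: cost 12 ≤ 13, expected clicks 16.
Best is slot 3 and slot 8 with total expected clicks 31.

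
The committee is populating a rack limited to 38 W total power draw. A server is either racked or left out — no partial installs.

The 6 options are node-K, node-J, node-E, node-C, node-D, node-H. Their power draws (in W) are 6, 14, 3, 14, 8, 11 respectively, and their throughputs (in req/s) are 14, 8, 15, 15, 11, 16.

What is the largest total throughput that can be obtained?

Allowing fractional choices, the relaxed optimum would be about 66.7, but servers are indivisible.
node-K + node-E + node-C + node-H: power draw 6 + 3 + 14 + 11 = 34 ≤ 38, throughput 14 + 15 + 15 + 16 = 60.
node-K + node-E + node-D + node-H: power draw 6 + 3 + 8 + 11 = 28 ≤ 38, throughput 14 + 15 + 11 + 16 = 56.
node-E + node-C + node-D + node-H: power draw 3 + 14 + 8 + 11 = 36 ≤ 38, throughput 15 + 15 + 11 + 16 = 57.
Best is node-K, node-E, node-C, and node-H with total throughput 60.

60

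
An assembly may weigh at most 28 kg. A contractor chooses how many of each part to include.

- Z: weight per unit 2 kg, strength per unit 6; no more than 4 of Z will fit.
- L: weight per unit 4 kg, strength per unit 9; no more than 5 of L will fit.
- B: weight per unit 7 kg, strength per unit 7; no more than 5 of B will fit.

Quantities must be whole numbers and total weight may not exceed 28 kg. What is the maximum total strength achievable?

69

4×Z and 5×L: weight 28 ≤ 28, strength 4·6 + 5·9 = 69.
3×Z and 5×L: weight 26 ≤ 28, strength 3·6 + 5·9 = 63.
Best is 69.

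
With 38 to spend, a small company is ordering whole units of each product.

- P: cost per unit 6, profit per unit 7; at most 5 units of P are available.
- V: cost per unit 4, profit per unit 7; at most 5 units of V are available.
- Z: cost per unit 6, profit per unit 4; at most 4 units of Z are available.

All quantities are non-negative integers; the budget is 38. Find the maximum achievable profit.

56

V has the best ratio (7/4); taking only V gives at most 5×7 = 35 (stopped by the supply cap of 5).
Mixing does better — 3×P and 5×V: cost 38 ≤ 38, profit 3·7 + 5·7 = 56.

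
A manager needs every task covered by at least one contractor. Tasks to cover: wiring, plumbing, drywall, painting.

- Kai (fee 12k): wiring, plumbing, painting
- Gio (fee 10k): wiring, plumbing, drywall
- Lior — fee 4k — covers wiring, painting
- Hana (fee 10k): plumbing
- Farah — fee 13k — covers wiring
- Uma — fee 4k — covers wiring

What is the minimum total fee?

This is an integer covering problem.
Choose Gio and Lior: together they cover wiring, plumbing, drywall, painting — every task.
Total fee: 10 + 4 = 14.

14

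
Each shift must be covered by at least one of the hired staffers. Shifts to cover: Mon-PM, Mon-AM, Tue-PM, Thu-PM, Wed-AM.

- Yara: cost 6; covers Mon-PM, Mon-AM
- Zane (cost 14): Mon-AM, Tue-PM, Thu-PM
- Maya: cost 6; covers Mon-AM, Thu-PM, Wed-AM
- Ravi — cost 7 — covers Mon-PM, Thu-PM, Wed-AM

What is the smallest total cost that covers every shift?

21

The greedy cost-per-new-shift heuristic would pick Maya, Yara, and Zane for 26, but a cheaper cover exists.
Choose Zane and Ravi: together they cover Mon-PM, Mon-AM, Tue-PM, Thu-PM, Wed-AM — every shift.
Total cost: 14 + 7 = 21.
No cover costs less than 21.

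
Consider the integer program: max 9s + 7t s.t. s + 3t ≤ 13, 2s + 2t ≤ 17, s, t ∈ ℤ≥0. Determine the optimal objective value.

72

Relaxing integrality, the LP optimum is 76.50 at (s,t) = (8.5, 0), which is not an integer point.
(s,t)=(8,0): 1·8+3·0=8≤13, 2·8+2·0=16≤17, objective 72.
(s,t)=(7,1): 1·7+3·1=10≤13, 2·7+2·1=16≤17, objective 70.
(s,t)=(7,0): 1·7+3·0=7≤13, 2·7+2·0=14≤17, objective 63.
Maximum is 72 at (s,t)=(8,0).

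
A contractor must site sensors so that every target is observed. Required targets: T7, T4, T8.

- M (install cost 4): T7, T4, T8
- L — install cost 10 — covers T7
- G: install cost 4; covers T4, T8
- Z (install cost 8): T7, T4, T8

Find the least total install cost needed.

4

M alone covers T7, T4, T8 — every target.
Total install cost: 4.
No cover costs less than 4.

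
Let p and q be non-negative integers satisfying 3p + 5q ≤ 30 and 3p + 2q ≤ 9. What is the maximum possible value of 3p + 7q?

28

(p,q)=(0,4): 3·0+5·4=20≤30, 3·0+2·4=8≤9, objective 28.
(p,q)=(1,3): 3·1+5·3=18≤30, 3·1+2·3=9≤9, objective 24.
(p,q)=(0,3): 3·0+5·3=15≤30, 3·0+2·3=6≤9, objective 21.
The best lattice point is (0,4), giving 28.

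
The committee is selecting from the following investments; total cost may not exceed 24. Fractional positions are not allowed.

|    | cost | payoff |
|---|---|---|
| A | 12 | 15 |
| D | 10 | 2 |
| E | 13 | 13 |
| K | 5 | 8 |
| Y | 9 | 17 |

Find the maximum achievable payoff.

32

Allowing fractional choices, the relaxed optimum would be about 37.5, but investments are indivisible.
A + Y: cost 12 + 9 = 21 ≤ 24, payoff 15 + 17 = 32.
E + Y: cost 13 + 9 = 22 ≤ 24, payoff 13 + 17 = 30.
Best is A and Y with total payoff 32.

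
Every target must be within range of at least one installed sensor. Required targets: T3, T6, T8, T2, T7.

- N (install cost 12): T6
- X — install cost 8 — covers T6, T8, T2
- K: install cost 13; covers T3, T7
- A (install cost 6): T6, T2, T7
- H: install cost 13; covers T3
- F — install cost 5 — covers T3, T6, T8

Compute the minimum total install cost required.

11

This is a weighted set-cover instance.
Choose A and F: together they cover T3, T6, T8, T2, T7 — every target.
Total install cost: 6 + 5 = 11.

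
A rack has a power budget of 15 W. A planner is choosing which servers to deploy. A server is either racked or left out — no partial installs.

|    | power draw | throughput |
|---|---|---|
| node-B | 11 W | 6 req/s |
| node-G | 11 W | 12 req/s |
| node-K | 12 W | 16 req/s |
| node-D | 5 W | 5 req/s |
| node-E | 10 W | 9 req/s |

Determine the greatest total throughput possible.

This is a 0-1 knapsack instance.
Allowing fractional choices, the relaxed optimum would be about 19.3, but servers are indivisible.
node-D + node-E: power draw 5 + 10 = 15 ≤ 15, throughput 5 + 9 = 14.
node-K: power draw 12 ≤ 15, throughput 16.
node-G: power draw 11 ≤ 15, throughput 12.
Best is node-K with total throughput 16.

16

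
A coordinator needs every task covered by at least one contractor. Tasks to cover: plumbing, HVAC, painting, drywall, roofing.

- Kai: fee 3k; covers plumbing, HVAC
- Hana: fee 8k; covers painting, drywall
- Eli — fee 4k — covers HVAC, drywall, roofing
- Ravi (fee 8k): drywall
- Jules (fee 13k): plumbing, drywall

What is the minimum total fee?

Choose Kai, Hana, and Eli: together they cover plumbing, HVAC, painting, drywall, roofing — every task.
Total fee: 3 + 8 + 4 = 15.
No cover costs less than 15.

15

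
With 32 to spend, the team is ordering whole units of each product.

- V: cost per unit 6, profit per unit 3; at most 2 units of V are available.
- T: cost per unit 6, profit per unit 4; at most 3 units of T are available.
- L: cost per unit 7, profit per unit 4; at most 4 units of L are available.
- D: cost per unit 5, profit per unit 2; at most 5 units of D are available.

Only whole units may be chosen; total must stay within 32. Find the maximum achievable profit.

1×V, 2×T, and 2×L: cost 32 ≤ 32, profit 1·3 + 2·4 + 2·4 = 19.
3×T and 2×L: cost 32 ≤ 32, profit 3·4 + 2·4 = 20.
Best is 20.

20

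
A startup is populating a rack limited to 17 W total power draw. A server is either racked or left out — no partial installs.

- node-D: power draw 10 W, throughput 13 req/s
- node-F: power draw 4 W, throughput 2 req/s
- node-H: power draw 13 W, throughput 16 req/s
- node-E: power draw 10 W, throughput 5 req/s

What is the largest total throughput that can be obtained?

This is an integer program with binary decision variables.
Allowing fractional choices, the relaxed optimum would be about 21.6, but servers are indivisible.
node-H: power draw 13 ≤ 17, throughput 16.
node-F + node-H: power draw 4 + 13 = 17 ≤ 17, throughput 2 + 16 = 18.
Best is node-F and node-H with total throughput 18.

18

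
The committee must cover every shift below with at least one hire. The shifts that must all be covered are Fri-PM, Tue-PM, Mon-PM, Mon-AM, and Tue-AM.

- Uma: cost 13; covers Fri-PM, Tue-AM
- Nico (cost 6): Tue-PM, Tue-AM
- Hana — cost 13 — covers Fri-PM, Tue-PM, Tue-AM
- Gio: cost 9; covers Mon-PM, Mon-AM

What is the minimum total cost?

The greedy cost-per-new-shift heuristic would pick Nico, Gio, and Uma for 28, but a cheaper cover exists.
Choose Hana and Gio: together they cover Fri-PM, Tue-PM, Mon-PM, Mon-AM, Tue-AM — every shift.
Total cost: 13 + 9 = 22.
No cover costs less than 22.

22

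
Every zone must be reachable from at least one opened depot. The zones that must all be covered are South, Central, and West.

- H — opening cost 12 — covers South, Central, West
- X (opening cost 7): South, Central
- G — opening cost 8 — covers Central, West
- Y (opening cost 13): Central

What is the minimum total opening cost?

The greedy cost-per-new-zone heuristic would pick X and G for 15, but a cheaper cover exists.
H alone covers South, Central, West — every zone.
Total opening cost: 12.
No cover costs less than 12.

12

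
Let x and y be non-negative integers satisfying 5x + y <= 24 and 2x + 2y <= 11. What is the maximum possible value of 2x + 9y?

45

(x,y)=(0,5) is feasible, giving 45.
(x,y)=(1,4) is feasible, giving 38.
The best lattice point is (0,5), giving 45.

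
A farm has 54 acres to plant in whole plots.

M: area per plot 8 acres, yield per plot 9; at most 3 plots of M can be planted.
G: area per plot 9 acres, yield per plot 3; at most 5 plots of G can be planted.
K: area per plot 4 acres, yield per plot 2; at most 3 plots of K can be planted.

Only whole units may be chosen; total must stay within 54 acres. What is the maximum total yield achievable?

39

This is a bounded integer knapsack.
Take 3×M, 2×G, and 3×K: area 54 ≤ 54, yield 3·9 + 2·3 + 3·2 = 39.
M has the best ratio (9/8) and is taken to its limit of 3; remaining capacity is filled optimally with the others.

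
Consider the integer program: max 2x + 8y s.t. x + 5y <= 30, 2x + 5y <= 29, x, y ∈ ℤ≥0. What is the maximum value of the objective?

(x,y)=(2,5): 1·2+5·5=27≤30, 2·2+5·5=29≤29, objective 44.
(x,y)=(1,5): 1·1+5·5=26≤30, 2·1+5·5=27≤29, objective 42.
(x,y)=(0,5): 1·0+5·5=25≤30, 2·0+5·5=25≤29, objective 40.
(x,y)=(3,4): 1·3+5·4=23≤30, 2·3+5·4=26≤29, objective 38.
No feasible integer point exceeds 44.

44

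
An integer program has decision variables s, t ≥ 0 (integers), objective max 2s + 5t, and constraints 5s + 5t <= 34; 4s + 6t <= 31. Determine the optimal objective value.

(s,t)=(0,5): 5·0+5·5=25≤34, 4·0+6·5=30≤31, objective 25.
(s,t)=(1,4): 5·1+5·4=25≤34, 4·1+6·4=28≤31, objective 22.
The best lattice point is (0,5), giving 25.

25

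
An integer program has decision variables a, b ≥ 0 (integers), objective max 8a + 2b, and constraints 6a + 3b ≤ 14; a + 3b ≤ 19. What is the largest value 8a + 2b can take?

16

(a,b)=(2,0) is feasible, giving 16.
(a,b)=(1,1) is feasible, giving 10.
(a,b)=(1,0) is feasible, giving 8.
The best lattice point is (2,0), giving 16.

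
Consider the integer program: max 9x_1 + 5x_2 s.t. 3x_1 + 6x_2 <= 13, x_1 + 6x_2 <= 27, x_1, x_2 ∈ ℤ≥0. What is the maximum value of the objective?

36

Relaxing integrality, the LP optimum is 39.00 at (x_1,x_2) = (4.33, 0), which is not an integer point.
(x_1,x_2)=(4,0): 3·4+6·0=12≤13, 1·4+6·0=4≤27, objective 36.
(x_1,x_2)=(3,0): 3·3+6·0=9≤13, 1·3+6·0=3≤27, objective 27.
The best lattice point is (4,0), giving 36.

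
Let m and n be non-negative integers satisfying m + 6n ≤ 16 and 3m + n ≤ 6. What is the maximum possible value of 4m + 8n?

Relaxing integrality, the LP optimum is 24.47 at (m,n) = (1.18, 2.47), which is not an integer point.
(m,n)=(1,2): 1·1+6·2=13≤16, 3·1+1·2=5≤6, objective 20.
(m,n)=(0,2): 1·0+6·2=12≤16, 3·0+1·2=2≤6, objective 16.
(m,n)=(1,1): 1·1+6·1=7≤16, 3·1+1·1=4≤6, objective 12.
(m,n)=(0,1): 1·0+6·1=6≤16, 3·0+1·1=1≤6, objective 8.
No feasible integer point exceeds 20.

20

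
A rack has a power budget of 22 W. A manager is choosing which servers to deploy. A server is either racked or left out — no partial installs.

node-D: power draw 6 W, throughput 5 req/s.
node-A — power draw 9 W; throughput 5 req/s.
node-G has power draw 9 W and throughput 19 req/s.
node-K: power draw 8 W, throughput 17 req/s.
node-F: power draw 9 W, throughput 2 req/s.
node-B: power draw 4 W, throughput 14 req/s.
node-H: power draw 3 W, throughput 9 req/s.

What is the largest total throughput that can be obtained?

This is an integer program with binary decision variables.
Allowing fractional choices, the relaxed optimum would be about 54.8, but servers are indivisible.
node-G + node-K + node-B: power draw 9 + 8 + 4 = 21 ≤ 22, throughput 19 + 17 + 14 = 50.
node-D + node-G + node-B + node-H: power draw 6 + 9 + 4 + 3 = 22 ≤ 22, throughput 5 + 19 + 14 + 9 = 47.
node-G + node-K + node-H: power draw 9 + 8 + 3 = 20 ≤ 22, throughput 19 + 17 + 9 = 45.
Best is node-G, node-K, and node-B with total throughput 50.

50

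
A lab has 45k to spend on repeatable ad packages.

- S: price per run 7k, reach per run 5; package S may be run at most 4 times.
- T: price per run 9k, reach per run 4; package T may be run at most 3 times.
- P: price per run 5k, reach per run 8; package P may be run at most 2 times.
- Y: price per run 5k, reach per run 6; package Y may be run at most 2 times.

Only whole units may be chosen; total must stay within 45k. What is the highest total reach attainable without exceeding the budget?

43

2×S, 1×T, 2×P, and 2×Y: price 43 ≤ 45, reach 2·5 + 1·4 + 2·8 + 2·6 = 42.
3×S, 2×P, and 2×Y: price 41 ≤ 45, reach 3·5 + 2·8 + 2·6 = 43.
Best is 43.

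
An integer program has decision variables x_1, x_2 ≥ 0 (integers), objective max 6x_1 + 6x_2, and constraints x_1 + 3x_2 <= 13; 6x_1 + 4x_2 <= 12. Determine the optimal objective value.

18

(x_1,x_2)=(0,3): 1·0+3·3=9≤13, 6·0+4·3=12≤12, objective 18.
(x_1,x_2)=(0,2): 1·0+3·2=6≤13, 6·0+4·2=8≤12, objective 12.
Maximum is 18 at (x_1,x_2)=(0,3).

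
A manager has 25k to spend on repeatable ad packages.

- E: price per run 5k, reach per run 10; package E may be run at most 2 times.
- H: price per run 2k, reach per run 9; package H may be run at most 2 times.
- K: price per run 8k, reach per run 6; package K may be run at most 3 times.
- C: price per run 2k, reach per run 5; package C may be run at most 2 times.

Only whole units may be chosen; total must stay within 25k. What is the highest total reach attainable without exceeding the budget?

2×E, 2×H, and 2×C: price 18 ≤ 25, reach 2·10 + 2·9 + 2·5 = 48.
2×E, 2×H, 1×K, and 1×C: price 24 ≤ 25, reach 2·10 + 2·9 + 1·6 + 1·5 = 49.
Best is 49.

49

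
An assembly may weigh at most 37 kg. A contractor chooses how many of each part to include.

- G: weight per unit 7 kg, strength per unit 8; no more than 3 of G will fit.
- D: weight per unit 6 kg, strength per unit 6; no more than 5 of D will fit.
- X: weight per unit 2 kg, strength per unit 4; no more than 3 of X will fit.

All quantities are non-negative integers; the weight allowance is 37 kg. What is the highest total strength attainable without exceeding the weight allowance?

1×G, 4×D, and 3×X: weight 37 ≤ 37, strength 1·8 + 4·6 + 3·4 = 44.
3×G, 2×D, and 2×X: weight 37 ≤ 37, strength 3·8 + 2·6 + 2·4 = 44.
Best is 44.

44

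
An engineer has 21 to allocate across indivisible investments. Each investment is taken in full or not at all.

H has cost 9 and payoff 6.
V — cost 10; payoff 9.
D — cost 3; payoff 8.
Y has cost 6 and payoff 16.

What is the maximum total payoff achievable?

33

Allowing fractional choices, the relaxed optimum would be about 34.3, but investments are indivisible.
H + D + Y: cost 9 + 3 + 6 = 18 ≤ 21, payoff 6 + 8 + 16 = 30.
V + D + Y: cost 10 + 3 + 6 = 19 ≤ 21, payoff 9 + 8 + 16 = 33.
V + Y: cost 10 + 6 = 16 ≤ 21, payoff 9 + 16 = 25.
Best is V, D, and Y with total payoff 33.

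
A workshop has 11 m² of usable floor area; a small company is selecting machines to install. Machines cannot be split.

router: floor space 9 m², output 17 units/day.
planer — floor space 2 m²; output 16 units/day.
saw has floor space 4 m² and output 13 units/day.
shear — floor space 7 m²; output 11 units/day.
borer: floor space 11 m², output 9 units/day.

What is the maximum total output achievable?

33

This is an integer program with binary decision variables.
Take router and planer: floor space 9 + 2 = 11 ≤ 11, output 17 + 16 = 33.
No other feasible combination does better.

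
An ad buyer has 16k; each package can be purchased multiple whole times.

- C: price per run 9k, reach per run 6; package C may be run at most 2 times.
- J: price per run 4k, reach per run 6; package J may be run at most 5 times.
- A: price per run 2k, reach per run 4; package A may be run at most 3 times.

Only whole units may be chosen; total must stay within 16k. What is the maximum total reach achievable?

26

3×J and 2×A: price 16 ≤ 16, reach 3·6 + 2·4 = 26.
2×J and 3×A: price 14 ≤ 16, reach 2·6 + 3·4 = 24.
Best is 26.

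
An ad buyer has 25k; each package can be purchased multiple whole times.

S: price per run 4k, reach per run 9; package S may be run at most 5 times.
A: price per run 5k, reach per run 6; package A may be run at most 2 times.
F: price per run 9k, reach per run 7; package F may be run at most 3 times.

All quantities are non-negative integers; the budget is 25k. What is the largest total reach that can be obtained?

S has the best ratio (9/4); taking only S gives at most 5×9 = 45 (stopped by the supply cap of 5).
Mixing does better — 5×S and 1×A: price 25 ≤ 25, reach 5·9 + 1·6 = 51.

51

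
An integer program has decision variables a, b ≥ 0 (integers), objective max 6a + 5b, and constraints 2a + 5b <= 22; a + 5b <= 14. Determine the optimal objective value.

66

(a,b)=(11,0) is feasible, giving 66.
(a,b)=(10,0) is feasible, giving 60.
Maximum is 66 at (a,b)=(11,0).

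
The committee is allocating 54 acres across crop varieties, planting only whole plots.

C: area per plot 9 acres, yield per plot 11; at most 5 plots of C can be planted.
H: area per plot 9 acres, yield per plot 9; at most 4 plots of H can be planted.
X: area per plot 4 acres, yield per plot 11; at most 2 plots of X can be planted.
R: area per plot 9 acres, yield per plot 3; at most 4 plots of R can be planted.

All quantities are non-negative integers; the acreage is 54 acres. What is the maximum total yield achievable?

77

Take 5×C and 2×X: area 53 ≤ 54, yield 5·11 + 2·11 = 77.
X has the best ratio (11/4) and is taken to its limit of 2; remaining capacity is filled optimally with the others.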